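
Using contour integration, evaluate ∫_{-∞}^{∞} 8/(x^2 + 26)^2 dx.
Let f(z) = 8/(z^2 + 26)^2. The denominator has no real zeros and deg Q - deg P = 4 ≥ 2, so the integral of f over the upper semicircle |z| = R tends to 0 as R → ∞. Closing the contour in the upper half-plane,
  ∫_{-∞}^{∞} f(x) dx = 2πi · Σ Res(f, z_k)  over the poles with Im z_k > 0.

Zeros of the denominator: z^2 + 26 = 0 gives z = ±sqrt(26)*I.
Upper half-plane: z = sqrt(26)*I (a pole of order 2).

Write f(z) = g(z)/(z - sqrt(26)*I)^2 with g(z) = 8/(z + sqrt(26)*I)^2. For a double pole, Res(f, z₀) = g'(z₀):
  g'(z) = -16/(z + sqrt(26)*I)^3
  Res(f, sqrt(26)*I) = g'(sqrt(26)*I) = -sqrt(26)*I/338

∫_{-∞}^{∞} f(x) dx = 2πi · (-sqrt(26)*I/338) = sqrt(26)*pi/169

Final answer: sqrt(26)*pi/169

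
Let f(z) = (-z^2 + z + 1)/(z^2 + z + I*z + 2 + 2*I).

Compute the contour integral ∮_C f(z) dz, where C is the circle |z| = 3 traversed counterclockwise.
By the residue theorem, ∮_C f(z) dz = 2πi · (sum of the residues of f at the poles inside |z| = 3).

The denominator factors as (z + 2*I)*(z + 1 - I), so the singularities of f are simple poles at z = -2*I, z = -1 + I.
  |-2*I|² = 4 < 9 = 3², so this pole is inside the contour.
  |-1 + I|² = 2 < 9 = 3², so this pole is inside the contour.

With P(z) = -z^2 + z + 1 and Q(z) = z^2 + z + I*z + 2 + 2*I, each pole is simple, so Res(f, z₀) = P(z₀)/Q'(z₀) with Q'(z) = 2*z + 1 + I.
  Res(f, -2*I) = P(-2*I)/Q'(-2*I) = (5 - 2*I)/(1 - 3*I) = 11/10 + 13*I/10
  Res(f, -1 + I) = P(-1 + I)/Q'(-1 + I) = (3*I)/(-1 + 3*I) = 9/10 - 3*I/10

Sum of residues inside C: 2 + I
∮_C f(z) dz = 2πi · (2 + I) = pi*(-2 + 4*I)

Final answer: pi*(-2 + 4*I)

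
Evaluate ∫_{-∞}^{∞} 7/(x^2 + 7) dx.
sqrt(7)*pi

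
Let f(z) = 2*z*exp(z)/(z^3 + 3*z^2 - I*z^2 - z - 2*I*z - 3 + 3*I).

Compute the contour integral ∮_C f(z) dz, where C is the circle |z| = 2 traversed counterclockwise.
pi*(4/5 + 4*I/5)*exp(-1 + I) + exp(1)*pi*(-1/5 + 2*I/5)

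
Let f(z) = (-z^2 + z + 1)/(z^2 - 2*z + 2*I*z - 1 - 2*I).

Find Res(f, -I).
-1 + I/2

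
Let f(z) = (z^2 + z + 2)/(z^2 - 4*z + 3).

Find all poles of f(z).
The singularities of f are the zeros of the denominator. Factoring,
  z^2 - 4*z + 3 = (z - 3)*(z - 1)
so the candidates are z = 3, z = 1.

Check the numerator P(z) = z^2 + z + 2 at each one:
  P(3) = 14 ≠ 0, so z = 3 is a (simple) pole.
  P(1) = 4 ≠ 0, so z = 1 is a (simple) pole.

Poles of f: {1, 3}

Final answer: {1, 3}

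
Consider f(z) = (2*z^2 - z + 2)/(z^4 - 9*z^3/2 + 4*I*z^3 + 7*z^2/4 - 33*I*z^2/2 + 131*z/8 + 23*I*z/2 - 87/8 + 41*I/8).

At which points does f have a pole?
The singularities of f are the zeros of the denominator. Factoring,
  z^4 - 9*z^3/2 + 4*I*z^3 + 7*z^2/4 - 33*I*z^2/2 + 131*z/8 + 23*I*z/2 - 87/8 + 41*I/8 = (z + 1/2 + I)*(z - 1 + 3*I)*(z - 3 - I/2)*(z - 1 + I/2)
so the candidates are z = -1/2 - I, z = 1 - 3*I, z = 3 + I/2, z = 1 - I/2.

Check the numerator P(z) = 2*z^2 - z + 2 at each one:
  P(-1/2 - I) = 1 + 3*I ≠ 0, so z = -1/2 - I is a (simple) pole.
  P(1 - 3*I) = -15 - 9*I ≠ 0, so z = 1 - 3*I is a (simple) pole.
  P(3 + I/2) = 33/2 + 11*I/2 ≠ 0, so z = 3 + I/2 is a (simple) pole.
  P(1 - I/2) = 5/2 - 3*I/2 ≠ 0, so z = 1 - I/2 is a (simple) pole.

Poles of f: {-1/2 - I, 1 - 3*I, 1 - I/2, 3 + I/2}

Final answer: {-1/2 - I, 1 - 3*I, 1 - I/2, 3 + I/2}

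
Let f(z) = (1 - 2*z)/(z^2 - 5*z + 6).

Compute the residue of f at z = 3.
-5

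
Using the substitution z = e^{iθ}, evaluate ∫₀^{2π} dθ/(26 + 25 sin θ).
Call the integral J. The integrand is 2π-periodic and we integrate over a full period, so shifting θ does not change the value (θ → θ + π/2 turns sin θ into cos θ). Hence
  J = ∫₀^{2π} dθ/(26 + 25 cos θ).
Put z = e^{iθ}: then cos θ = (z + 1/z)/2, dθ = dz/(iz), and z runs once counterclockwise around |z| = 1:
  J = ∮_{|z|=1} 1/(26 + 25*(z + 1/z)/2) · dz/(iz) = (2/i) ∮_{|z|=1} dz/(25*z^2 + 52*z + 25).
The roots of 25*z^2 + 52*z + 25 are z = (-26 ± sqrt(26^2 - 25^2))/25, with sqrt(51) = sqrt(51); their product is 1, so only z₊ = -26/25 + sqrt(51)/25 lies inside the unit circle (z₋ = -26/25 - sqrt(51)/25 lies outside).
z₊ is a simple zero of q(z) = 25*z^2 + 52*z + 25, so Res(1/q, z₊) = 1/q'(z₊) with q'(z) = 50*z + 52; and q'(z₊) = 25*(z₊ - z₋) = 2*sqrt(51).
Therefore J = (2/i) · 2πi · 1/(2*sqrt(51)) = 2*pi/(sqrt(51)) = 2*sqrt(51)*pi/51

Final answer: 2*sqrt(51)*pi/51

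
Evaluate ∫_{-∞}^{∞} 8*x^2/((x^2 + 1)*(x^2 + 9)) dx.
2*pi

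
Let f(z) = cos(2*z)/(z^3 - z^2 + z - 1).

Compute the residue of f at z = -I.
(-1/4 - I/4)*cosh(2)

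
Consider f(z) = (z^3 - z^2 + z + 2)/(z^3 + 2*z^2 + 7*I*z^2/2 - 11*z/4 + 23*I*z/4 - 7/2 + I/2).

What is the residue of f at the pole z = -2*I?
-16/5 + 8*I/5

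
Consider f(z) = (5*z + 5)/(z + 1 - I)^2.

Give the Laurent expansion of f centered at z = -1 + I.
Put w = z - (-1 + I), i.e. z = w - 1 + I. The denominator is w^2, so it suffices to rewrite the numerator in powers of w.

P(z) = 5*z + 5
P(w - 1 + I) = 5*I + 5*w

Dividing each term by w^2:
  f = 5*I/w^2 + 5/w

Substituting back w = z + 1 - I:
  f(z) = 5*I/(z + 1 - I)^2 + 5/(z + 1 - I)

The series is finite because the numerator is a polynomial; the negative powers form the principal part, and the coefficient of 1/(z + 1 - I) gives Res(f, -1 + I) = 5.

Final answer: 5*I/(z + 1 - I)^2 + 5/(z + 1 - I)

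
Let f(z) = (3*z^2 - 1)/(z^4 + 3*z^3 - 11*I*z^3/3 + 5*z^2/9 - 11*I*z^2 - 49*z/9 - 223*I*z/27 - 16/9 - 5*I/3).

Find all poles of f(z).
{-2 - I/3, -2/3 + I, -1/3, 3*I}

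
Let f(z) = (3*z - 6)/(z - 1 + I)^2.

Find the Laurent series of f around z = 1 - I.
Put w = z - (1 - I), i.e. z = w + 1 - I. The denominator is w^2, so it suffices to rewrite the numerator in powers of w.

P(z) = 3*z - 6
P(w + 1 - I) = -3 - 3*I + 3*w

Dividing each term by w^2:
  f = (-3 - 3*I)/w^2 + 3/w

Substituting back w = z - 1 + I:
  f(z) = (-3 - 3*I)/(z - 1 + I)^2 + 3/(z - 1 + I)

The series is finite because the numerator is a polynomial; the negative powers form the principal part, and the coefficient of 1/(z - 1 + I) gives Res(f, 1 - I) = 3.

Final answer: (-3 - 3*I)/(z - 1 + I)^2 + 3/(z - 1 + I)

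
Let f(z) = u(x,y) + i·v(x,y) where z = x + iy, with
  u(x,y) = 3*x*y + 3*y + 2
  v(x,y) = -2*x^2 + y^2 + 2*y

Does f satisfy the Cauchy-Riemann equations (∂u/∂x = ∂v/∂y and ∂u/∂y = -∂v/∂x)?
∂u/∂x = 3*y
∂v/∂y = 2*y + 2
∂u/∂y = 3*x + 3
∂v/∂x = -4*x
∂u/∂x ≠ ∂v/∂y and ∂u/∂y ≠ -∂v/∂x; the Cauchy-Riemann equations are not satisfied, so f is not analytic.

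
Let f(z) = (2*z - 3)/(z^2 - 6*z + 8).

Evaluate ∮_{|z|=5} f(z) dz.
By the residue theorem, ∮_C f(z) dz = 2πi · (sum of the residues of f at the poles inside |z| = 5).

The denominator factors as (z - 2)*(z - 4), so the singularities of f are simple poles at z = 2, z = 4.
  |2|² = 4 < 25 = 5², so this pole is inside the contour.
  |4|² = 16 < 25 = 5², so this pole is inside the contour.

With P(z) = 2*z - 3 and Q(z) = z^2 - 6*z + 8, each pole is simple, so Res(f, z₀) = P(z₀)/Q'(z₀) with Q'(z) = 2*z - 6.
  Res(f, 2) = P(2)/Q'(2) = (1)/(-2) = -1/2
  Res(f, 4) = P(4)/Q'(4) = (5)/(2) = 5/2

Sum of residues inside C: 2
∮_C f(z) dz = 2πi · (2) = 4*I*pi

Final answer: 4*I*pi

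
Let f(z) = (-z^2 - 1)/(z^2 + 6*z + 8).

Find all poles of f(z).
The singularities of f are the zeros of the denominator. Factoring,
  z^2 + 6*z + 8 = (z + 2)*(z + 4)
so the candidates are z = -2, z = -4.

Check the numerator P(z) = -z^2 - 1 at each one:
  P(-2) = -5 ≠ 0, so z = -2 is a (simple) pole.
  P(-4) = -17 ≠ 0, so z = -4 is a (simple) pole.

Poles of f: {-4, -2}

Final answer: {-4, -2}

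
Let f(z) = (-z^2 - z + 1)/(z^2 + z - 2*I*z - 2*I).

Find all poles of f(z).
{-1, 2*I}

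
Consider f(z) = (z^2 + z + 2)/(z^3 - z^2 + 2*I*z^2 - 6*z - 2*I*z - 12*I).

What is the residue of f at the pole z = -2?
Write f(z) = P(z)/Q(z) with P(z) = z^2 + z + 2 and Q(z) = z^3 - z^2 + 2*I*z^2 - 6*z - 2*I*z - 12*I.
The denominator factors as Q(z) = (z - 3)*(z + 2*I)*(z + 2), so z = -2 is a simple zero of Q and P is analytic there; z = -2 is therefore a simple pole and
  Res(f, z₀) = P(z₀)/Q'(z₀).

Q'(z) = 3*z^2 - 2*z + 4*I*z - 6 - 2*I, so Q'(-2) = 10 - 10*I.
P(-2) = 4.

Res(f, -2) = (4)/(10 - 10*I) = 1/5 + I/5

Final answer: 1/5 + I/5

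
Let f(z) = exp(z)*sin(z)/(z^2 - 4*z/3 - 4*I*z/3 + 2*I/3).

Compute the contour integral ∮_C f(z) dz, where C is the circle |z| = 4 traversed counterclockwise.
By the residue theorem, ∮_C f(z) dz = 2πi · (sum of the residues of f at the poles inside |z| = 4).

The denominator factors as (z - 1/3 - I/3)*(z - 1 - I), so the singularities of f are simple poles at z = 1/3 + I/3, z = 1 + I.
  |1/3 + I/3|² = 2/9 < 16 = 4², so this pole is inside the contour.
  |1 + I|² = 2 < 16 = 4², so this pole is inside the contour.

With P(z) = exp(z)*sin(z) and Q(z) = z^2 - 4*z/3 - 4*I*z/3 + 2*I/3, each pole is simple, so Res(f, z₀) = P(z₀)/Q'(z₀) with Q'(z) = 2*z - 4/3 - 4*I/3.
  Res(f, 1/3 + I/3) = P(1/3 + I/3)/Q'(1/3 + I/3) = (exp(1/3 + I/3)*sin(1/3 + I/3))/(-2/3 - 2*I/3) = (-3/4 + 3*I/4)*exp(1/3 + I/3)*sin(1/3 + I/3)
  Res(f, 1 + I) = P(1 + I)/Q'(1 + I) = (exp(1 + I)*sin(1 + I))/(2/3 + 2*I/3) = (3/4 - 3*I/4)*exp(1 + I)*sin(1 + I)

Sum of residues inside C: (-3/4 + 3*I/4)*exp(1/3 + I/3)*sin(1/3 + I/3) + (3/4 - 3*I/4)*exp(1 + I)*sin(1 + I)
∮_C f(z) dz = 2πi · ((-3/4 + 3*I/4)*exp(1/3 + I/3)*sin(1/3 + I/3) + (3/4 - 3*I/4)*exp(1 + I)*sin(1 + I)) = pi*(-3/2 - 3*I/2)*exp(1/3 + I/3)*sin(1/3 + I/3) + pi*(3/2 + 3*I/2)*exp(1 + I)*sin(1 + I)

Final answer: pi*(-3/2 - 3*I/2)*exp(1/3 + I/3)*sin(1/3 + I/3) + pi*(3/2 + 3*I/2)*exp(1 + I)*sin(1 + I)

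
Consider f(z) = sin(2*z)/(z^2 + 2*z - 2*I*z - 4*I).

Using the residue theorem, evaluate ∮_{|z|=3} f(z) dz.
By the residue theorem, ∮_C f(z) dz = 2πi · (sum of the residues of f at the poles inside |z| = 3).

The denominator factors as (z - 2*I)*(z + 2), so the singularities of f are simple poles at z = 2*I, z = -2.
  |2*I|² = 4 < 9 = 3², so this pole is inside the contour.
  |-2|² = 4 < 9 = 3², so this pole is inside the contour.

With P(z) = sin(2*z) and Q(z) = z^2 + 2*z - 2*I*z - 4*I, each pole is simple, so Res(f, z₀) = P(z₀)/Q'(z₀) with Q'(z) = 2*z + 2 - 2*I.
  Res(f, 2*I) = P(2*I)/Q'(2*I) = (I*sinh(4))/(2 + 2*I) = (1/4 + I/4)*sinh(4)
  Res(f, -2) = P(-2)/Q'(-2) = (-sin(4))/(-2 - 2*I) = (1/4 - I/4)*sin(4)

Sum of residues inside C: (1/4 - I/4)*sin(4) + (1/4 + I/4)*sinh(4)
∮_C f(z) dz = 2πi · ((1/4 - I/4)*sin(4) + (1/4 + I/4)*sinh(4)) = pi*(1/2 + I/2)*sin(4) + pi*(-1/2 + I/2)*sinh(4)

Final answer: pi*(1/2 + I/2)*sin(4) + pi*(-1/2 + I/2)*sinh(4)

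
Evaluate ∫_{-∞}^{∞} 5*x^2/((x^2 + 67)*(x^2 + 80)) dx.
5*pi*(-sqrt(67) + 4*sqrt(5))/13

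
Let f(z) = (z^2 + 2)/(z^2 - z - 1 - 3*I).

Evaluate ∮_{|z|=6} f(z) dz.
2*I*pi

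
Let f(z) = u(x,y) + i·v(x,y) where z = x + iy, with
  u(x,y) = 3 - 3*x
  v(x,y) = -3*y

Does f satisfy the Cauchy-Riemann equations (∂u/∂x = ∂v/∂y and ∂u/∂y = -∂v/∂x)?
∂u/∂x = -3
∂v/∂y = -3
∂u/∂y = 0
∂v/∂x = 0
∂u/∂x = ∂v/∂y and ∂u/∂y = -∂v/∂x hold identically; f is analytic.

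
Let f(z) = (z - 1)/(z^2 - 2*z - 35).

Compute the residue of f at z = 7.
1/2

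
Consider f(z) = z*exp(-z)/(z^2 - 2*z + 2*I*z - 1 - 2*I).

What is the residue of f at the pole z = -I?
I*exp(I)/2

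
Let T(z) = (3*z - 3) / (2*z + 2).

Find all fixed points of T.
T(z) = z means 3*z - 3 = z*(2*z + 2), i.e.
  2*z^2 - z + 3 = 0.
Discriminant: (-1)^2 - 4*(2)*(3) = -23, so the roots are complex conjugates.
  z = (1 ± I*sqrt(23))/(2*(2))
Fixed points: {1/4 - sqrt(23)*I/4, 1/4 + sqrt(23)*I/4}

Final answer: {1/4 - sqrt(23)*I/4, 1/4 + sqrt(23)*I/4}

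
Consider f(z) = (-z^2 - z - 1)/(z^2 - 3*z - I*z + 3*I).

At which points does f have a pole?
The singularities of f are the zeros of the denominator. Factoring,
  z^2 - 3*z - I*z + 3*I = (z - I)*(z - 3)
so the candidates are z = I, z = 3.

Check the numerator P(z) = -z^2 - z - 1 at each one:
  P(I) = -I ≠ 0, so z = I is a (simple) pole.
  P(3) = -13 ≠ 0, so z = 3 is a (simple) pole.

Poles of f: {I, 3}

Final answer: {I, 3}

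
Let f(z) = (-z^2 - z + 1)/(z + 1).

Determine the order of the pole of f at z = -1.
Factor the denominator:
  z + 1 = (z + 1)

The numerator P(z) = -z^2 - z + 1 has P(-1) = 1 ≠ 0, so no factor of (z + 1) cancels.
Near z = -1 we can therefore write f(z) = g(z)/(z + 1) with g analytic at -1 and g(-1) ≠ 0 (g is just the numerator).

Hence z = -1 is a pole of order 1.

Final answer: 1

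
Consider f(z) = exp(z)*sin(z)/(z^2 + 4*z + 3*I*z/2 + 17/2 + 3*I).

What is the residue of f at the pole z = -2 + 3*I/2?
Write f(z) = P(z)/Q(z) with P(z) = exp(z)*sin(z) and Q(z) = z^2 + 4*z + 3*I*z/2 + 17/2 + 3*I.
The denominator factors as Q(z) = (z + 2 - 3*I/2)*(z + 2 + 3*I), so z = -2 + 3*I/2 is a simple zero of Q and P is analytic there; z = -2 + 3*I/2 is therefore a simple pole and
  Res(f, z₀) = P(z₀)/Q'(z₀).

Q'(z) = 2*z + 4 + 3*I/2, so Q'(-2 + 3*I/2) = 9*I/2.
P(-2 + 3*I/2) = -exp(-2 + 3*I/2)*sin(2 - 3*I/2).

Res(f, -2 + 3*I/2) = (-exp(-2 + 3*I/2)*sin(2 - 3*I/2))/(9*I/2) = 2*I*exp(-2 + 3*I/2)*sin(2 - 3*I/2)/9

Final answer: 2*I*exp(-2 + 3*I/2)*sin(2 - 3*I/2)/9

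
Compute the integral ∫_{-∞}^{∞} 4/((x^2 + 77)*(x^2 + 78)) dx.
Let f(z) = 4/((z^2 + 77)*(z^2 + 78)). The denominator has no real zeros and deg Q - deg P = 4 ≥ 2, so the integral of f over the upper semicircle |z| = R tends to 0 as R → ∞. Closing the contour in the upper half-plane,
  ∫_{-∞}^{∞} f(x) dx = 2πi · Σ Res(f, z_k)  over the poles with Im z_k > 0.

Zeros of the denominator: z^2 + 78 = 0 gives z = ±sqrt(78)*I; z^2 + 77 = 0 gives z = ±sqrt(77)*I.
Upper half-plane: z = sqrt(77)*I, z = sqrt(78)*I (simple).

Each pole is a simple zero of Q(z) = z^4 + 155*z^2 + 6006, so Res(f, z₀) = P(z₀)/Q'(z₀) with P(z) = 4, Q'(z) = 4*z^3 + 310*z:
  Res(f, sqrt(77)*I) = (4)/(2*sqrt(77)*I) = -2*sqrt(77)*I/77
  Res(f, sqrt(78)*I) = (4)/(-2*sqrt(78)*I) = sqrt(78)*I/39

Sum of residues: I*(-78*sqrt(77) + 77*sqrt(78))/3003
∫_{-∞}^{∞} f(x) dx = 2πi · (I*(-78*sqrt(77) + 77*sqrt(78))/3003) = 2*pi*(-77*sqrt(78) + 78*sqrt(77))/3003

Final answer: 2*pi*(-77*sqrt(78) + 78*sqrt(77))/3003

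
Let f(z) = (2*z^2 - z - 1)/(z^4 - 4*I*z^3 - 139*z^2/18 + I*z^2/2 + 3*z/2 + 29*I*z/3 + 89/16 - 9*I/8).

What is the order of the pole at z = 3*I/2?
Factor the denominator:
  z^4 - 4*I*z^3 - 139*z^2/18 + I*z^2/2 + 3*z/2 + 29*I*z/3 + 89/16 - 9*I/8 = (z - 3*I/2)^2*(z + 3/2 - 2*I/3)*(z - 3/2 - I/3)

The numerator P(z) = 2*z^2 - z - 1 has P(3*I/2) = -11/2 - 3*I/2 ≠ 0, so no factor of (z - 3*I/2) cancels.
Near z = 3*I/2 we can therefore write f(z) = g(z)/(z - 3*I/2)^2 with g analytic at 3*I/2 and g(3*I/2) ≠ 0 (g is the numerator divided by the remaining denominator factors).

Hence z = 3*I/2 is a pole of order 2.

Final answer: 2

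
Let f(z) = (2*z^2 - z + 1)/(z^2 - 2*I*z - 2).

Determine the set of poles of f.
{-1 + I, 1 + I}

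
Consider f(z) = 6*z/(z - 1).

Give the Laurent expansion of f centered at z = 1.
Put w = z - (1), i.e. z = w + 1. The denominator is w, so it suffices to rewrite the numerator in powers of w.

P(z) = 6*z
P(w + 1) = 6 + 6*w

Dividing each term by w:
  f = 6/w + 6

Substituting back w = z - 1:
  f(z) = 6/(z - 1) + 6

The series is finite because the numerator is a polynomial; the negative powers form the principal part, and the coefficient of 1/(z - 1) gives Res(f, 1) = 6.

Final answer: 6/(z - 1) + 6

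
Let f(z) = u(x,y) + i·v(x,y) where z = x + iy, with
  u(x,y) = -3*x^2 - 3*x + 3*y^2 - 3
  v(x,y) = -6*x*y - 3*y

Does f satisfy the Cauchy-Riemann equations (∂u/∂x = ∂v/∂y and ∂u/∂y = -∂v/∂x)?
∂u/∂x = -6*x - 3
∂v/∂y = -6*x - 3
∂u/∂y = 6*y
∂v/∂x = -6*y
∂u/∂x = ∂v/∂y and ∂u/∂y = -∂v/∂x hold identically; f is analytic.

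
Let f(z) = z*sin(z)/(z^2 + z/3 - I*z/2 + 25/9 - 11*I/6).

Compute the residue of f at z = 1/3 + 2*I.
Write f(z) = P(z)/Q(z) with P(z) = z*sin(z) and Q(z) = z^2 + z/3 - I*z/2 + 25/9 - 11*I/6.
The denominator factors as Q(z) = (z + 2/3 + 3*I/2)*(z - 1/3 - 2*I), so z = 1/3 + 2*I is a simple zero of Q and P is analytic there; z = 1/3 + 2*I is therefore a simple pole and
  Res(f, z₀) = P(z₀)/Q'(z₀).

Q'(z) = 2*z + 1/3 - I/2, so Q'(1/3 + 2*I) = 1 + 7*I/2.
P(1/3 + 2*I) = (1/3 + 2*I)*sin(1/3 + 2*I).

Res(f, 1/3 + 2*I) = ((1/3 + 2*I)*sin(1/3 + 2*I))/(1 + 7*I/2) = (88/159 + 10*I/159)*sin(1/3 + 2*I)

Final answer: (88/159 + 10*I/159)*sin(1/3 + 2*I)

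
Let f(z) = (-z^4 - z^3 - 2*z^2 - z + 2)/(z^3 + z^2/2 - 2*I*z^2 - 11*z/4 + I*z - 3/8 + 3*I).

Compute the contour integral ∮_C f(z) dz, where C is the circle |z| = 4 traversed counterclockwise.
pi*(-2 - I)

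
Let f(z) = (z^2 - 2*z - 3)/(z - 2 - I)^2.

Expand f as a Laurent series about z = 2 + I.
Put w = z - (2 + I), i.e. z = w + 2 + I. The denominator is w^2, so it suffices to rewrite the numerator in powers of w.

P(z) = z^2 - 2*z - 3
P(w + 2 + I) = -4 + 2*I + (2 + 2*I)*w + w^2

Dividing each term by w^2:
  f = (-4 + 2*I)/w^2 + (2 + 2*I)/w + 1

Substituting back w = z - 2 - I:
  f(z) = (-4 + 2*I)/(z - 2 - I)^2 + (2 + 2*I)/(z - 2 - I) + 1

The series is finite because the numerator is a polynomial; the negative powers form the principal part, and the coefficient of 1/(z - 2 - I) gives Res(f, 2 + I) = 2 + 2*I.

Final answer: (-4 + 2*I)/(z - 2 - I)^2 + (2 + 2*I)/(z - 2 - I) + 1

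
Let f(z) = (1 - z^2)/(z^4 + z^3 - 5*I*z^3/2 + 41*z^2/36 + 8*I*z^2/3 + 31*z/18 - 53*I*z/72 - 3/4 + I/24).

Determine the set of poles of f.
The singularities of f are the zeros of the denominator. Factoring,
  z^4 + z^3 - 5*I*z^3/2 + 41*z^2/36 + 8*I*z^2/3 + 31*z/18 - 53*I*z/72 - 3/4 + I/24 = (z + 1/3 - I/2)*(z - 1/3)*(z - 1/2 + I)*(z + 3/2 - 3*I)
so the candidates are z = -1/3 + I/2, z = 1/3, z = 1/2 - I, z = -3/2 + 3*I.

Check the numerator P(z) = 1 - z^2 at each one:
  P(-1/3 + I/2) = 41/36 + I/3 ≠ 0, so z = -1/3 + I/2 is a (simple) pole.
  P(1/3) = 8/9 ≠ 0, so z = 1/3 is a (simple) pole.
  P(1/2 - I) = 7/4 + I ≠ 0, so z = 1/2 - I is a (simple) pole.
  P(-3/2 + 3*I) = 31/4 + 9*I ≠ 0, so z = -3/2 + 3*I is a (simple) pole.

Poles of f: {-3/2 + 3*I, -1/3 + I/2, 1/3, 1/2 - I}

Final answer: {-3/2 + 3*I, -1/3 + I/2, 1/3, 1/2 - I}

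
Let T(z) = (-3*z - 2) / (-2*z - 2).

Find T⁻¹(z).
Set w = T(z) = (-3*z - 2) / (-2*z - 2) and solve for z:
  w*(-2*z - 2) = -3*z - 2
  -2*w + z*(3 - 2*w) + 2 = 0
  z*(3 - 2*w) = 2*w - 2
  z = (2 - 2*w)/(2*w - 3)
Renaming the variable, T⁻¹(z) = (-2*z + 2)/(2*z - 3).
(Check: ad - bc = 2 ≠ 0, so T is invertible.)

Final answer: (-2*z + 2)/(2*z - 3)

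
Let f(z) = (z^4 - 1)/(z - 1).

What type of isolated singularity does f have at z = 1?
The numerator vanishes at z = 1 ((1)^4 = 1), so it is divisible by z - 1:
  z^4 - 1 = (z - 1)*(z^3 + z^2 + z + 1)
Hence for z ≠ 1, f(z) = z^3 + z^2 + z + 1, a polynomial, and lim_{z→1} f(z) = 4 is finite.
So the singularity is removable.

Final answer: removable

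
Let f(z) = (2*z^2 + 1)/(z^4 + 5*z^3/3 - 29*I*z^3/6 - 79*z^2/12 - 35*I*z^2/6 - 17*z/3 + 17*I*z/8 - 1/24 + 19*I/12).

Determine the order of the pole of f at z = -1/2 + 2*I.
Factor the denominator:
  z^4 + 5*z^3/3 - 29*I*z^3/6 - 79*z^2/12 - 35*I*z^2/6 - 17*z/3 + 17*I*z/8 - 1/24 + 19*I/12 = (z + 1/2 - 2*I)^2*(z + 2/3 - I/3)*(z - I/2)

The numerator P(z) = 2*z^2 + 1 has P(-1/2 + 2*I) = -13/2 - 4*I ≠ 0, so no factor of (z + 1/2 - 2*I) cancels.
Near z = -1/2 + 2*I we can therefore write f(z) = g(z)/(z + 1/2 - 2*I)^2 with g analytic at -1/2 + 2*I and g(-1/2 + 2*I) ≠ 0 (g is the numerator divided by the remaining denominator factors).

Hence z = -1/2 + 2*I is a pole of order 2.

Final answer: 2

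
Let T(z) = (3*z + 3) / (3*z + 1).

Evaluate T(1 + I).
Substitute z = 1 + I:
  numerator:   3*(1 + I) + 3 = 6 + 3*I
  denominator: 3*(1 + I) + 1 = 4 + 3*I
T(1 + I) = (6 + 3*I)/(4 + 3*I); multiplying numerator and denominator by the conjugate 4 - 3*I gives (33 - 6*I)/25 = 33/25 - 6*I/25

Final answer: 33/25 - 6*I/25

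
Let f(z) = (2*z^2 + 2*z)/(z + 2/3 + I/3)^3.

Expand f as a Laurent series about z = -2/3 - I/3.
(-2/3 + 2*I/9)/(z + 2/3 + I/3)^3 + (-2/3 - 4*I/3)/(z + 2/3 + I/3)^2 + 2/(z + 2/3 + I/3)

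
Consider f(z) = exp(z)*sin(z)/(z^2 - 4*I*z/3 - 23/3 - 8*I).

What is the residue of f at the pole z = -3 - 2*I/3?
Write f(z) = P(z)/Q(z) with P(z) = exp(z)*sin(z) and Q(z) = z^2 - 4*I*z/3 - 23/3 - 8*I.
The denominator factors as Q(z) = (z + 3 + 2*I/3)*(z - 3 - 2*I), so z = -3 - 2*I/3 is a simple zero of Q and P is analytic there; z = -3 - 2*I/3 is therefore a simple pole and
  Res(f, z₀) = P(z₀)/Q'(z₀).

Q'(z) = 2*z - 4*I/3, so Q'(-3 - 2*I/3) = -6 - 8*I/3.
P(-3 - 2*I/3) = -exp(-3 - 2*I/3)*sin(3 + 2*I/3).

Res(f, -3 - 2*I/3) = (-exp(-3 - 2*I/3)*sin(3 + 2*I/3))/(-6 - 8*I/3) = (27/194 - 6*I/97)*exp(-3 - 2*I/3)*sin(3 + 2*I/3)

Final answer: (27/194 - 6*I/97)*exp(-3 - 2*I/3)*sin(3 + 2*I/3)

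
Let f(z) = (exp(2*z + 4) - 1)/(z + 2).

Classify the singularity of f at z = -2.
Let u = z + 2. The exponent is 2*z + 4 = 2u, so
  f = (e^(2u) - 1)/u = ((2u) + (2u)^2/2 + (2u)^3/6 + ...)/u = 2 + (2)*u + (4/3)*u^2 + ...
The Laurent expansion about u = 0 has no negative powers; equivalently lim_{z→-2} f(z) = 2 exists and is finite.
So the singularity is removable.

Final answer: removable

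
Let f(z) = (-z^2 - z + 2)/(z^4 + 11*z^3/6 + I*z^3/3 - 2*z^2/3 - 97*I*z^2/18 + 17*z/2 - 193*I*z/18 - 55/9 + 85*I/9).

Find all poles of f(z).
{-3 - I/3, -1 - 2*I, 2/3, 3/2 + 2*I}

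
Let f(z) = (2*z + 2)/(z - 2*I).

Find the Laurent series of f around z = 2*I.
Put w = z - (2*I), i.e. z = w + 2*I. The denominator is w, so it suffices to rewrite the numerator in powers of w.

P(z) = 2*z + 2
P(w + 2*I) = 2 + 4*I + 2*w

Dividing each term by w:
  f = (2 + 4*I)/w + 2

Substituting back w = z - 2*I:
  f(z) = (2 + 4*I)/(z - 2*I) + 2

The series is finite because the numerator is a polynomial; the negative powers form the principal part, and the coefficient of 1/(z - 2*I) gives Res(f, 2*I) = 2 + 4*I.

Final answer: (2 + 4*I)/(z - 2*I) + 2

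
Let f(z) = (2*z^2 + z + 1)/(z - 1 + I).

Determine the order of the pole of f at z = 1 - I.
Factor the denominator:
  z - 1 + I = (z - 1 + I)

The numerator P(z) = 2*z^2 + z + 1 has P(1 - I) = 2 - 5*I ≠ 0, so no factor of (z - 1 + I) cancels.
Near z = 1 - I we can therefore write f(z) = g(z)/(z - 1 + I) with g analytic at 1 - I and g(1 - I) ≠ 0 (g is just the numerator).

Hence z = 1 - I is a pole of order 1.

Final answer: 1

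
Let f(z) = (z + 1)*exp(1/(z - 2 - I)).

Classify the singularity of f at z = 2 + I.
Let u = z - 2 - I. Then
  e^(1/u) = Σ_{k≥0} (1)^k/(k!·u^k) = 1 + 1/u + 1/(2*u^2) + 1/(6*u^3) + ...
which has infinitely many negative powers of u, so exp(1/(z - 2 - I)) has an essential singularity at z = 2 + I.
The extra factor z + 1 is a nonzero polynomial; if the product had at most a pole at z = 2 + I, dividing by that polynomial would leave exp(1/(z - 2 - I)) with at most a pole too — contradiction. (Equivalently, the product's Laurent series still has infinitely many negative powers.)
So the singularity is essential.

Final answer: essential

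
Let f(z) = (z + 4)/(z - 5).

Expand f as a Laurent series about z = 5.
Put w = z - (5), i.e. z = w + 5. The denominator is w, so it suffices to rewrite the numerator in powers of w.

P(z) = z + 4
P(w + 5) = 9 + w

Dividing each term by w:
  f = 9/w + 1

Substituting back w = z - 5:
  f(z) = 9/(z - 5) + 1

The series is finite because the numerator is a polynomial; the negative powers form the principal part, and the coefficient of 1/(z - 5) gives Res(f, 5) = 9.

Final answer: 9/(z - 5) + 1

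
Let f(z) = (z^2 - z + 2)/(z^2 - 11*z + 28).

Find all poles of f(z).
The singularities of f are the zeros of the denominator. Factoring,
  z^2 - 11*z + 28 = (z - 4)*(z - 7)
so the candidates are z = 4, z = 7.

Check the numerator P(z) = z^2 - z + 2 at each one:
  P(4) = 14 ≠ 0, so z = 4 is a (simple) pole.
  P(7) = 44 ≠ 0, so z = 7 is a (simple) pole.

Poles of f: {4, 7}

Final answer: {4, 7}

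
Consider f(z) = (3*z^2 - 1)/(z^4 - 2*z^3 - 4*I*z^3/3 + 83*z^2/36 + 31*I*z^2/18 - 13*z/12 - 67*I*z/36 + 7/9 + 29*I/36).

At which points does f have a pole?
The singularities of f are the zeros of the denominator. Factoring,
  z^4 - 2*z^3 - 4*I*z^3/3 + 83*z^2/36 + 31*I*z^2/18 - 13*z/12 - 67*I*z/36 + 7/9 + 29*I/36 = (z - I)*(z - 2/3 + I/2)*(z - 1/3 + 2*I/3)*(z - 1 - 3*I/2)
so the candidates are z = I, z = 2/3 - I/2, z = 1/3 - 2*I/3, z = 1 + 3*I/2.

Check the numerator P(z) = 3*z^2 - 1 at each one:
  P(I) = -4 ≠ 0, so z = I is a (simple) pole.
  P(2/3 - I/2) = -5/12 - 2*I ≠ 0, so z = 2/3 - I/2 is a (simple) pole.
  P(1/3 - 2*I/3) = -2 - 4*I/3 ≠ 0, so z = 1/3 - 2*I/3 is a (simple) pole.
  P(1 + 3*I/2) = -19/4 + 9*I ≠ 0, so z = 1 + 3*I/2 is a (simple) pole.

Poles of f: {I, 1/3 - 2*I/3, 2/3 - I/2, 1 + 3*I/2}

Final answer: {I, 1/3 - 2*I/3, 2/3 - I/2, 1 + 3*I/2}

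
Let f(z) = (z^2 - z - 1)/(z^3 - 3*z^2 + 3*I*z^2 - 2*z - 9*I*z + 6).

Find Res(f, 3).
Write f(z) = P(z)/Q(z) with P(z) = z^2 - z - 1 and Q(z) = z^3 - 3*z^2 + 3*I*z^2 - 2*z - 9*I*z + 6.
The denominator factors as Q(z) = (z + I)*(z - 3)*(z + 2*I), so z = 3 is a simple zero of Q and P is analytic there; z = 3 is therefore a simple pole and
  Res(f, z₀) = P(z₀)/Q'(z₀).

Q'(z) = 3*z^2 - 6*z + 6*I*z - 2 - 9*I, so Q'(3) = 7 + 9*I.
P(3) = 5.

Res(f, 3) = (5)/(7 + 9*I) = 7/26 - 9*I/26

Final answer: 7/26 - 9*I/26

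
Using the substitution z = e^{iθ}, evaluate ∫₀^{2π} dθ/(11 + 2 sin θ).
Call the integral J. The integrand is 2π-periodic and we integrate over a full period, so shifting θ does not change the value (θ → θ + π/2 turns sin θ into cos θ). Hence
  J = ∫₀^{2π} dθ/(11 + 2 cos θ).
Put z = e^{iθ}: then cos θ = (z + 1/z)/2, dθ = dz/(iz), and z runs once counterclockwise around |z| = 1:
  J = ∮_{|z|=1} 1/(11 + 2*(z + 1/z)/2) · dz/(iz) = (2/i) ∮_{|z|=1} dz/(2*z^2 + 22*z + 2).
The roots of 2*z^2 + 22*z + 2 are z = (-11 ± sqrt(11^2 - 2^2))/2, with sqrt(117) = 3*sqrt(13); their product is 1, so only z₊ = -11/2 + 3*sqrt(13)/2 lies inside the unit circle (z₋ = -11/2 - 3*sqrt(13)/2 lies outside).
z₊ is a simple zero of q(z) = 2*z^2 + 22*z + 2, so Res(1/q, z₊) = 1/q'(z₊) with q'(z) = 4*z + 22; and q'(z₊) = 2*(z₊ - z₋) = 6*sqrt(13).
Therefore J = (2/i) · 2πi · 1/(6*sqrt(13)) = 2*pi/(3*sqrt(13)) = 2*sqrt(13)*pi/39

Final answer: 2*sqrt(13)*pi/39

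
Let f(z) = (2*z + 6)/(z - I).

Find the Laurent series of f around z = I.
Put w = z - (I), i.e. z = w + I. The denominator is w, so it suffices to rewrite the numerator in powers of w.

P(z) = 2*z + 6
P(w + I) = 6 + 2*I + 2*w

Dividing each term by w:
  f = (6 + 2*I)/w + 2

Substituting back w = z - I:
  f(z) = (6 + 2*I)/(z - I) + 2

The series is finite because the numerator is a polynomial; the negative powers form the principal part, and the coefficient of 1/(z - I) gives Res(f, I) = 6 + 2*I.

Final answer: (6 + 2*I)/(z - I) + 2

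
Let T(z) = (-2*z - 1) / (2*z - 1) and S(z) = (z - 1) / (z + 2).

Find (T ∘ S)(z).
(T ∘ S)(z) = T(S(z)) = ((-2)*S(z) + (-1))/((2)*S(z) + (-1)). Multiply numerator and denominator by z + 2:
  numerator:   (-2)*(z - 1) + (-1)*(z + 2) = -3*z
  denominator: (2)*(z - 1) + (-1)*(z + 2) = z - 4
(T ∘ S)(z) = -3*z/(z - 4)

Final answer: -3*z/(z - 4)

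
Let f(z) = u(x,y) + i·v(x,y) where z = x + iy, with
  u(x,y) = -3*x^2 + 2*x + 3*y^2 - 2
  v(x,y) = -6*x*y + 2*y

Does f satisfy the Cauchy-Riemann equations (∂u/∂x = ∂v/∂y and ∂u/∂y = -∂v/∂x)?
∂u/∂x = 2 - 6*x
∂v/∂y = 2 - 6*x
∂u/∂y = 6*y
∂v/∂x = -6*y
∂u/∂x = ∂v/∂y and ∂u/∂y = -∂v/∂x hold identically; f is analytic.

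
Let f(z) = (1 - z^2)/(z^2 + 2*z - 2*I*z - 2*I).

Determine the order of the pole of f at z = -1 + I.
Factor the denominator:
  z^2 + 2*z - 2*I*z - 2*I = (z + 1 - I)^2

The numerator P(z) = 1 - z^2 has P(-1 + I) = 1 + 2*I ≠ 0, so no factor of (z + 1 - I) cancels.
Near z = -1 + I we can therefore write f(z) = g(z)/(z + 1 - I)^2 with g analytic at -1 + I and g(-1 + I) ≠ 0 (g is just the numerator).

Hence z = -1 + I is a pole of order 2.

Final answer: 2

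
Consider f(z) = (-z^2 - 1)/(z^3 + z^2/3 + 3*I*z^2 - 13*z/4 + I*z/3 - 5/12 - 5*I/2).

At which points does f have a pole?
The singularities of f are the zeros of the denominator. Factoring,
  z^3 + z^2/3 + 3*I*z^2 - 13*z/4 + I*z/3 - 5/12 - 5*I/2 = (z - 1 + I/2)*(z + 1 + I/2)*(z + 1/3 + 2*I)
so the candidates are z = 1 - I/2, z = -1 - I/2, z = -1/3 - 2*I.

Check the numerator P(z) = -z^2 - 1 at each one:
  P(1 - I/2) = -7/4 + I ≠ 0, so z = 1 - I/2 is a (simple) pole.
  P(-1 - I/2) = -7/4 - I ≠ 0, so z = -1 - I/2 is a (simple) pole.
  P(-1/3 - 2*I) = 26/9 - 4*I/3 ≠ 0, so z = -1/3 - 2*I is a (simple) pole.

Poles of f: {-1 - I/2, -1/3 - 2*I, 1 - I/2}

Final answer: {-1 - I/2, -1/3 - 2*I, 1 - I/2}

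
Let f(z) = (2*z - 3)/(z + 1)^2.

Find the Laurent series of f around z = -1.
-5/(z + 1)^2 + 2/(z + 1)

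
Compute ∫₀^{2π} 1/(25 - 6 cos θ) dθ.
Call the integral J. The integrand is 2π-periodic and we integrate over a full period, so shifting θ does not change the value (θ → θ + π flips the sign of the trig term). Hence
  J = ∫₀^{2π} dθ/(25 + 6 cos θ).
Put z = e^{iθ}: then cos θ = (z + 1/z)/2, dθ = dz/(iz), and z runs once counterclockwise around |z| = 1:
  J = ∮_{|z|=1} 1/(25 + 6*(z + 1/z)/2) · dz/(iz) = (2/i) ∮_{|z|=1} dz/(6*z^2 + 50*z + 6).
The roots of 6*z^2 + 50*z + 6 are z = (-25 ± sqrt(25^2 - 6^2))/6, with sqrt(589) = sqrt(589); their product is 1, so only z₊ = -25/6 + sqrt(589)/6 lies inside the unit circle (z₋ = -25/6 - sqrt(589)/6 lies outside).
z₊ is a simple zero of q(z) = 6*z^2 + 50*z + 6, so Res(1/q, z₊) = 1/q'(z₊) with q'(z) = 12*z + 50; and q'(z₊) = 6*(z₊ - z₋) = 2*sqrt(589).
Therefore J = (2/i) · 2πi · 1/(2*sqrt(589)) = 2*pi/(sqrt(589)) = 2*sqrt(589)*pi/589

Final answer: 2*sqrt(589)*pi/589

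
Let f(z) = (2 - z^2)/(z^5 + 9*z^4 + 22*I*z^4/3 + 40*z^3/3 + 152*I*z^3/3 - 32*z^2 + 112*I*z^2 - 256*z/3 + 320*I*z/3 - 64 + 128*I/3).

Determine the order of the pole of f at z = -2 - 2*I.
Factor the denominator:
  z^5 + 9*z^4 + 22*I*z^4/3 + 40*z^3/3 + 152*I*z^3/3 - 32*z^2 + 112*I*z^2 - 256*z/3 + 320*I*z/3 - 64 + 128*I/3 = (z + 2 + 2*I)^4*(z + 1 - 2*I/3)

The numerator P(z) = 2 - z^2 has P(-2 - 2*I) = 2 - 8*I ≠ 0, so no factor of (z + 2 + 2*I) cancels.
Near z = -2 - 2*I we can therefore write f(z) = g(z)/(z + 2 + 2*I)^4 with g analytic at -2 - 2*I and g(-2 - 2*I) ≠ 0 (g is the numerator divided by the remaining denominator factors).

Hence z = -2 - 2*I is a pole of order 4.

Final answer: 4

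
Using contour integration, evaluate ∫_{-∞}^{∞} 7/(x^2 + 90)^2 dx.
Let f(z) = 7/(z^2 + 90)^2. The denominator has no real zeros and deg Q - deg P = 4 ≥ 2, so the integral of f over the upper semicircle |z| = R tends to 0 as R → ∞. Closing the contour in the upper half-plane,
  ∫_{-∞}^{∞} f(x) dx = 2πi · Σ Res(f, z_k)  over the poles with Im z_k > 0.

Zeros of the denominator: z^2 + 90 = 0 gives z = ±3*sqrt(10)*I.
Upper half-plane: z = 3*sqrt(10)*I (a pole of order 2).

Write f(z) = g(z)/(z - 3*sqrt(10)*I)^2 with g(z) = 7/(z + 3*sqrt(10)*I)^2. For a double pole, Res(f, z₀) = g'(z₀):
  g'(z) = -14/(z + 3*sqrt(10)*I)^3
  Res(f, 3*sqrt(10)*I) = g'(3*sqrt(10)*I) = -7*sqrt(10)*I/10800

∫_{-∞}^{∞} f(x) dx = 2πi · (-7*sqrt(10)*I/10800) = 7*sqrt(10)*pi/5400

Final answer: 7*sqrt(10)*pi/5400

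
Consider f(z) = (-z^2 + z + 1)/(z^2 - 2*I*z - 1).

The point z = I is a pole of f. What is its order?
Factor the denominator:
  z^2 - 2*I*z - 1 = (z - I)^2

The numerator P(z) = -z^2 + z + 1 has P(I) = 2 + I ≠ 0, so no factor of (z - I) cancels.
Near z = I we can therefore write f(z) = g(z)/(z - I)^2 with g analytic at I and g(I) ≠ 0 (g is just the numerator).

Hence z = I is a pole of order 2.

Final answer: 2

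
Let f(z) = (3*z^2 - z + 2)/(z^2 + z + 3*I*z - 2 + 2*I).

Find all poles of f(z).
The singularities of f are the zeros of the denominator. Factoring,
  z^2 + z + 3*I*z - 2 + 2*I = (z + 2*I)*(z + 1 + I)
so the candidates are z = -2*I, z = -1 - I.

Check the numerator P(z) = 3*z^2 - z + 2 at each one:
  P(-2*I) = -10 + 2*I ≠ 0, so z = -2*I is a (simple) pole.
  P(-1 - I) = 3 + 7*I ≠ 0, so z = -1 - I is a (simple) pole.

Poles of f: {-1 - I, -2*I}

Final answer: {-1 - I, -2*I}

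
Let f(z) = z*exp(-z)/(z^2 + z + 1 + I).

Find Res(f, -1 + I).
Write f(z) = P(z)/Q(z) with P(z) = z*exp(-z) and Q(z) = z^2 + z + 1 + I.
The denominator factors as Q(z) = (z + 1 - I)*(z + I), so z = -1 + I is a simple zero of Q and P is analytic there; z = -1 + I is therefore a simple pole and
  Res(f, z₀) = P(z₀)/Q'(z₀).

Q'(z) = 2*z + 1, so Q'(-1 + I) = -1 + 2*I.
P(-1 + I) = (-1 + I)*exp(1 - I).

Res(f, -1 + I) = ((-1 + I)*exp(1 - I))/(-1 + 2*I) = (3/5 + I/5)*exp(1 - I)

Final answer: (3/5 + I/5)*exp(1 - I)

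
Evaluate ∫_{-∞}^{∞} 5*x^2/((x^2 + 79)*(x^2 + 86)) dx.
Let f(z) = 5*z^2/((z^2 + 79)*(z^2 + 86)). The denominator has no real zeros and deg Q - deg P = 2 ≥ 2, so the integral of f over the upper semicircle |z| = R tends to 0 as R → ∞. Closing the contour in the upper half-plane,
  ∫_{-∞}^{∞} f(x) dx = 2πi · Σ Res(f, z_k)  over the poles with Im z_k > 0.

Zeros of the denominator: z^2 + 79 = 0 gives z = ±sqrt(79)*I; z^2 + 86 = 0 gives z = ±sqrt(86)*I.
Upper half-plane: z = sqrt(79)*I, z = sqrt(86)*I (simple).

Each pole is a simple zero of Q(z) = z^4 + 165*z^2 + 6794, so Res(f, z₀) = P(z₀)/Q'(z₀) with P(z) = 5*z^2, Q'(z) = 4*z^3 + 330*z:
  Res(f, sqrt(79)*I) = (-395)/(14*sqrt(79)*I) = 5*sqrt(79)*I/14
  Res(f, sqrt(86)*I) = (-430)/(-14*sqrt(86)*I) = -5*sqrt(86)*I/14

Sum of residues: 5*I*(-sqrt(86) + sqrt(79))/14
∫_{-∞}^{∞} f(x) dx = 2πi · (5*I*(-sqrt(86) + sqrt(79))/14) = 5*pi*(-sqrt(79) + sqrt(86))/7

Final answer: 5*pi*(-sqrt(79) + sqrt(86))/7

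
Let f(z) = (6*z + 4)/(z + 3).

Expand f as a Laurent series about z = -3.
Put w = z - (-3), i.e. z = w - 3. The denominator is w, so it suffices to rewrite the numerator in powers of w.

P(z) = 6*z + 4
P(w - 3) = -14 + 6*w

Dividing each term by w:
  f = -14/w + 6

Substituting back w = z + 3:
  f(z) = -14/(z + 3) + 6

The series is finite because the numerator is a polynomial; the negative powers form the principal part, and the coefficient of 1/(z + 3) gives Res(f, -3) = -14.

Final answer: -14/(z + 3) + 6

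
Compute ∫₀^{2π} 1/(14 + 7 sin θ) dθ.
2*sqrt(3)*pi/21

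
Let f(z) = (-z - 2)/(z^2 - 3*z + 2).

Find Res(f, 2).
Write f(z) = P(z)/Q(z) with P(z) = -z - 2 and Q(z) = z^2 - 3*z + 2.
The denominator factors as Q(z) = (z - 1)*(z - 2), so z = 2 is a simple zero of Q and P is analytic there; z = 2 is therefore a simple pole and
  Res(f, z₀) = P(z₀)/Q'(z₀).

Q'(z) = 2*z - 3, so Q'(2) = 1.
P(2) = -4.

Res(f, 2) = (-4)/(1) = -4

Final answer: -4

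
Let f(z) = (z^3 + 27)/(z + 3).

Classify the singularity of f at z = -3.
The numerator vanishes at z = -3 ((-3)^3 = -27), so it is divisible by z + 3:
  z^3 + 27 = (z + 3)*(z^2 - 3*z + 9)
Hence for z ≠ -3, f(z) = z^2 - 3*z + 9, a polynomial, and lim_{z→-3} f(z) = 27 is finite.
So the singularity is removable.

Final answer: removable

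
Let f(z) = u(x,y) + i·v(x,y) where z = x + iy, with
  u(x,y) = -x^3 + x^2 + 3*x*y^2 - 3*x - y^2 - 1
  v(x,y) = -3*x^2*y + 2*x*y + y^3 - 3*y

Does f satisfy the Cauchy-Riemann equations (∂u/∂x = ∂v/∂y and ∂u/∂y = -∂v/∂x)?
∂u/∂x = -3*x^2 + 2*x + 3*y^2 - 3
∂v/∂y = -3*x^2 + 2*x + 3*y^2 - 3
∂u/∂y = 6*x*y - 2*y
∂v/∂x = -6*x*y + 2*y
∂u/∂x = ∂v/∂y and ∂u/∂y = -∂v/∂x hold identically; f is analytic.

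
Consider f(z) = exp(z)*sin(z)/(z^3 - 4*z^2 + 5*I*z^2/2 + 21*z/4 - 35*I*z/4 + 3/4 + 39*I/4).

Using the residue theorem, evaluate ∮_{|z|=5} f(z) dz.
By the residue theorem, ∮_C f(z) dz = 2πi · (sum of the residues of f at the poles inside |z| = 5).

The denominator factors as (z - 1/2 + 2*I)*(z - 3/2 + 3*I/2)*(z - 2 - I), so the singularities of f are simple poles at z = 1/2 - 2*I, z = 3/2 - 3*I/2, z = 2 + I.
  |1/2 - 2*I|² = 17/4 < 25 = 5², so this pole is inside the contour.
  |3/2 - 3*I/2|² = 9/2 < 25 = 5², so this pole is inside the contour.
  |2 + I|² = 5 < 25 = 5², so this pole is inside the contour.

With P(z) = exp(z)*sin(z) and Q(z) = z^3 - 4*z^2 + 5*I*z^2/2 + 21*z/4 - 35*I*z/4 + 3/4 + 39*I/4, each pole is simple, so Res(f, z₀) = P(z₀)/Q'(z₀) with Q'(z) = 3*z^2 - 8*z + 5*I*z + 21/4 - 35*I/4.
  Res(f, 1/2 - 2*I) = P(1/2 - 2*I)/Q'(1/2 - 2*I) = (exp(1/2 - 2*I)*sin(1/2 - 2*I))/(15*I/4) = -4*I*exp(1/2 - 2*I)*sin(1/2 - 2*I)/15
  Res(f, 3/2 - 3*I/2) = P(3/2 - 3*I/2)/Q'(3/2 - 3*I/2) = (exp(3/2 - 3*I/2)*sin(3/2 - 3*I/2))/(3/4 - 11*I/4) = (6/65 + 22*I/65)*exp(3/2 - 3*I/2)*sin(3/2 - 3*I/2)
  Res(f, 2 + I) = P(2 + I)/Q'(2 + I) = (exp(2 + I)*sin(2 + I))/(-27/4 + 21*I/4) = (-6/65 - 14*I/195)*exp(2 + I)*sin(2 + I)

Sum of residues inside C: (-6/65 - 14*I/195)*exp(2 + I)*sin(2 + I) + (6/65 + 22*I/65)*exp(3/2 - 3*I/2)*sin(3/2 - 3*I/2) - 4*I*exp(1/2 - 2*I)*sin(1/2 - 2*I)/15
∮_C f(z) dz = 2πi · ((-6/65 - 14*I/195)*exp(2 + I)*sin(2 + I) + (6/65 + 22*I/65)*exp(3/2 - 3*I/2)*sin(3/2 - 3*I/2) - 4*I*exp(1/2 - 2*I)*sin(1/2 - 2*I)/15) = pi*(28/195 - 12*I/65)*exp(2 + I)*sin(2 + I) + 8*pi*exp(1/2 - 2*I)*sin(1/2 - 2*I)/15 + pi*(-44/65 + 12*I/65)*exp(3/2 - 3*I/2)*sin(3/2 - 3*I/2)

Final answer: pi*(28/195 - 12*I/65)*exp(2 + I)*sin(2 + I) + 8*pi*exp(1/2 - 2*I)*sin(1/2 - 2*I)/15 + pi*(-44/65 + 12*I/65)*exp(3/2 - 3*I/2)*sin(3/2 - 3*I/2)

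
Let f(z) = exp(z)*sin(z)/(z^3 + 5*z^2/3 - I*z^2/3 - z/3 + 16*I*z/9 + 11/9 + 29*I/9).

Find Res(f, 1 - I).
(189/5917 + 666*I/5917)*exp(1 - I)*sin(1 - I)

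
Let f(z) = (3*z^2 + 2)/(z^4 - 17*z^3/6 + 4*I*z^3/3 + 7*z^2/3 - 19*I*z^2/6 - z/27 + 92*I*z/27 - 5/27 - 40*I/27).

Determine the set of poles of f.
{-1/3 - I, 2/3 + I/3, 1 + I/3, 3/2 - I}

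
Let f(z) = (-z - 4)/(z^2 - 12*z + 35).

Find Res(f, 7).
Write f(z) = P(z)/Q(z) with P(z) = -z - 4 and Q(z) = z^2 - 12*z + 35.
The denominator factors as Q(z) = (z - 5)*(z - 7), so z = 7 is a simple zero of Q and P is analytic there; z = 7 is therefore a simple pole and
  Res(f, z₀) = P(z₀)/Q'(z₀).

Q'(z) = 2*z - 12, so Q'(7) = 2.
P(7) = -11.

Res(f, 7) = (-11)/(2) = -11/2

Final answer: -11/2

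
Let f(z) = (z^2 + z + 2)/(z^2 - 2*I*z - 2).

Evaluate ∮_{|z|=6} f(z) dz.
By the residue theorem, ∮_C f(z) dz = 2πi · (sum of the residues of f at the poles inside |z| = 6).

The denominator factors as (z + 1 - I)*(z - 1 - I), so the singularities of f are simple poles at z = -1 + I, z = 1 + I.
  |-1 + I|² = 2 < 36 = 6², so this pole is inside the contour.
  |1 + I|² = 2 < 36 = 6², so this pole is inside the contour.

With P(z) = z^2 + z + 2 and Q(z) = z^2 - 2*I*z - 2, each pole is simple, so Res(f, z₀) = P(z₀)/Q'(z₀) with Q'(z) = 2*z - 2*I.
  Res(f, -1 + I) = P(-1 + I)/Q'(-1 + I) = (1 - I)/(-2) = -1/2 + I/2
  Res(f, 1 + I) = P(1 + I)/Q'(1 + I) = (3 + 3*I)/(2) = 3/2 + 3*I/2

Sum of residues inside C: 1 + 2*I
∮_C f(z) dz = 2πi · (1 + 2*I) = pi*(-4 + 2*I)

Final answer: pi*(-4 + 2*I)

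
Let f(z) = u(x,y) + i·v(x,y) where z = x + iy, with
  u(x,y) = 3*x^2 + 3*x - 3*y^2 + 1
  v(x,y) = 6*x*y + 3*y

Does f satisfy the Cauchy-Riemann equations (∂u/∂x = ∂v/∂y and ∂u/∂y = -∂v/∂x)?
∂u/∂x = 6*x + 3
∂v/∂y = 6*x + 3
∂u/∂y = -6*y
∂v/∂x = 6*y
∂u/∂x = ∂v/∂y and ∂u/∂y = -∂v/∂x hold identically; f is analytic.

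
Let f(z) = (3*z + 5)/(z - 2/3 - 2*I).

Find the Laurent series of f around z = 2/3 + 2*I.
Put w = z - (2/3 + 2*I), i.e. z = w + 2/3 + 2*I. The denominator is w, so it suffices to rewrite the numerator in powers of w.

P(z) = 3*z + 5
P(w + 2/3 + 2*I) = 7 + 6*I + 3*w

Dividing each term by w:
  f = (7 + 6*I)/w + 3

Substituting back w = z - 2/3 - 2*I:
  f(z) = (7 + 6*I)/(z - 2/3 - 2*I) + 3

The series is finite because the numerator is a polynomial; the negative powers form the principal part, and the coefficient of 1/(z - 2/3 - 2*I) gives Res(f, 2/3 + 2*I) = 7 + 6*I.

Final answer: (7 + 6*I)/(z - 2/3 - 2*I) + 3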